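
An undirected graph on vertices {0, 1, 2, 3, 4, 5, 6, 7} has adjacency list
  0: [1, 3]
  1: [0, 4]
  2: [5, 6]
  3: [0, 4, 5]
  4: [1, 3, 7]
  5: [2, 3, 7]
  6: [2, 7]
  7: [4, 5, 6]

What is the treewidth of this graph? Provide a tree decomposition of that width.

Each bag holds 3 vertices, so the decomposition has width 2, which upper-bounds the treewidth. Since 6–2–5–7–6 is a cycle in G, G is not acyclic. Forests are exactly the graphs of treewidth ≤ 1, so tw(G) ≥ 2. The upper and lower bounds meet at 2, so that is the treewidth.

Treewidth 2.
One optimal decomposition is:
Bags: B1 = {2, 6, 7}  B2 = {2, 5, 7}  B3 = {4, 5, 7}  B4 = {3, 4, 5}  B5 = {1, 3, 4}  B6 = {0, 1, 3}
Tree: B1–B2, B2–B3, B3–B4, B4–B5, B5–B6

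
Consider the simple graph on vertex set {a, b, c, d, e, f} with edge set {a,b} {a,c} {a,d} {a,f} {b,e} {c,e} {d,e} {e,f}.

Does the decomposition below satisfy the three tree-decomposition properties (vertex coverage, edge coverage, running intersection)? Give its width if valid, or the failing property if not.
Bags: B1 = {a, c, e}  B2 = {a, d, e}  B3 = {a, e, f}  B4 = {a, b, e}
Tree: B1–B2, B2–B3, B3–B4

Yes; width 2.

Every vertex of G appears in some bag (union = {a, b, c, d, e, f}); every edge is covered by a bag; and for each vertex v the set of bags containing v is connected in the bag tree. The decomposition is therefore valid. The largest bag has 3 vertices, so the width is 2.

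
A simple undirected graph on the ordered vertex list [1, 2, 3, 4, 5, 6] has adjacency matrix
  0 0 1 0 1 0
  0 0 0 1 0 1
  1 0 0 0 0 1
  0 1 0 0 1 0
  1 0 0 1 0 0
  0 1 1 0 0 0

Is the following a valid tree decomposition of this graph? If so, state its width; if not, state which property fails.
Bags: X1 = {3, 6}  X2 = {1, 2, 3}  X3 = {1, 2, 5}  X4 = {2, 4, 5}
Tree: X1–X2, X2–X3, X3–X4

No — edge (2,6) lies in no bag.

A tree decomposition must satisfy three properties: every vertex lies in some bag; for every edge, both endpoints lie together in some bag; and for every vertex, the bags containing it form a connected subtree. Here edge (2,6) lies in no bag, so the decomposition is invalid.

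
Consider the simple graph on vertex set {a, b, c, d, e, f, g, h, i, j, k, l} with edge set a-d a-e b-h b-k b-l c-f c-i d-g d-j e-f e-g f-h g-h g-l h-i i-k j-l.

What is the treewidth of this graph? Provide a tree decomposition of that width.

Treewidth 3.
One such decomposition:
Bags: B1 = {c, f, i, k}  B2 = {f, h, i, k}  B3 = {b, f, h, k}  B4 = {b, e, f, h}  B5 = {b, e, g, h}  B6 = {b, e, g, l}  B7 = {a, e, g, l}  B8 = {a, d, g, l}  B9 = {a, d, j, l}
Tree: B1–B2, B2–B3, B3–B4, B4–B5, B5–B6, B6–B7, B7–B8, B8–B9

The largest bag has 4 vertices, giving width 3; this decomposition certifies tw(G) ≤ 3. For the lower bound: the 4 vertex sets {c,i,k}, {f}, {h}, {b,e,g,l} are disjoint, each induces a connected subgraph, and every pair is joined by at least one edge of G. Contracting each set to a single vertex therefore yields K_{4} as a minor, and since treewidth is minor-monotone, tw(G) ≥ tw(K_{4}) = 3. Combining the bounds, tw(G) = 3.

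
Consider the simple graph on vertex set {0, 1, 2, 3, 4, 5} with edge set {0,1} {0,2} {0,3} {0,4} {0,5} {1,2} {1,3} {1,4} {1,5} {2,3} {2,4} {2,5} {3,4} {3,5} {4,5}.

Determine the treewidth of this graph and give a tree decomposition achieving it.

Treewidth 5.
One such decomposition:
Bags: B1 = {0, 1, 2, 3, 4, 5}
Tree: (single bag)

A single bag containing all 6 vertices is trivially a valid decomposition of width 5. On the other hand G contains the 6-clique {0, 1, 2, 3, 4, 5}. A clique must lie in a single bag of any decomposition, so no decomposition can have width below 5. Combining the bounds, tw(G) = 5.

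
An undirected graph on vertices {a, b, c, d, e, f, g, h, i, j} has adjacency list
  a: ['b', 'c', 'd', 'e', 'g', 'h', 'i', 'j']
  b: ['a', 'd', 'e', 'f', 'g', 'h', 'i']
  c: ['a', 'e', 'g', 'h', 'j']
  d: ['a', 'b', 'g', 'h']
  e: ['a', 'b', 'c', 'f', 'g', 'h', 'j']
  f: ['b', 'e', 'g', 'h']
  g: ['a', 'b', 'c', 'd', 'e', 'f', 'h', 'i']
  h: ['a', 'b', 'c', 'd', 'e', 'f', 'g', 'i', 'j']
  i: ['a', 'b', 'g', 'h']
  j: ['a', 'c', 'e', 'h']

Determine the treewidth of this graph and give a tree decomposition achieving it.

Treewidth 4.
One optimal decomposition is:
Bags: B1 = {a, b, e, g, h}  B2 = {a, c, e, g, h}  B3 = {a, b, d, g, h}  B4 = {a, b, g, h, i}  B5 = {b, e, f, g, h}  B6 = {a, c, e, h, j}
Tree: B1–B2, B1–B3, B1–B4, B1–B5, B2–B6

Every bag has size at most 5, so the width is 5 − 1 = 4 and tw(G) ≤ 4. For the lower bound, the 5 vertices {a, c, e, g, h} are pairwise adjacent, and any tree decomposition puts a clique entirely inside one bag — forcing width ≥ 4. Hence tw(G) = 4 exactly.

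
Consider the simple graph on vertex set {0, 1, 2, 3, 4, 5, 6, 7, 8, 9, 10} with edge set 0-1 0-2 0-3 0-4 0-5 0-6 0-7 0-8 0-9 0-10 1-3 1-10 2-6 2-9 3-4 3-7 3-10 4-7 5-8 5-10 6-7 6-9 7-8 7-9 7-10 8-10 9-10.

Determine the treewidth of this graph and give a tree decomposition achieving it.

Treewidth 3.
One optimal decomposition is:
Bags: B1 = {0, 3, 7, 10}  B2 = {0, 7, 8, 10}  B3 = {0, 7, 9, 10}  B4 = {0, 5, 8, 10}  B5 = {0, 6, 7, 9}  B6 = {0, 1, 3, 10}  B7 = {0, 2, 6, 9}  B8 = {0, 3, 4, 7}
Tree: B1–B2, B1–B3, B2–B4, B3–B5, B1–B6, B5–B7, B1–B8

Each bag holds 4 vertices, so the decomposition has width 3, which upper-bounds the treewidth. Conversely, {0, 1, 3, 10} is a clique of size 4, and the vertices of any clique must share a bag in every tree decomposition; so some bag has ≥ 4 vertices and tw(G) ≥ 3. The upper and lower bounds meet at 3, so that is the treewidth.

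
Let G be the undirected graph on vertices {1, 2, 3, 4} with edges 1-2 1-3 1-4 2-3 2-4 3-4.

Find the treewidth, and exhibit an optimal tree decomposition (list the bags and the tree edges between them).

With just one bag of size 4, the width is 4 − 1 = 3, so tw(G) ≤ 3. Conversely, {1, 2, 3, 4} is a clique of size 4, and the vertices of any clique must share a bag in every tree decomposition; so some bag has ≥ 4 vertices and tw(G) ≥ 3. Hence tw(G) = 3 exactly.

Treewidth 3.
One optimal decomposition is:
Bags: B1 = {1, 2, 3, 4}
Tree: (single bag)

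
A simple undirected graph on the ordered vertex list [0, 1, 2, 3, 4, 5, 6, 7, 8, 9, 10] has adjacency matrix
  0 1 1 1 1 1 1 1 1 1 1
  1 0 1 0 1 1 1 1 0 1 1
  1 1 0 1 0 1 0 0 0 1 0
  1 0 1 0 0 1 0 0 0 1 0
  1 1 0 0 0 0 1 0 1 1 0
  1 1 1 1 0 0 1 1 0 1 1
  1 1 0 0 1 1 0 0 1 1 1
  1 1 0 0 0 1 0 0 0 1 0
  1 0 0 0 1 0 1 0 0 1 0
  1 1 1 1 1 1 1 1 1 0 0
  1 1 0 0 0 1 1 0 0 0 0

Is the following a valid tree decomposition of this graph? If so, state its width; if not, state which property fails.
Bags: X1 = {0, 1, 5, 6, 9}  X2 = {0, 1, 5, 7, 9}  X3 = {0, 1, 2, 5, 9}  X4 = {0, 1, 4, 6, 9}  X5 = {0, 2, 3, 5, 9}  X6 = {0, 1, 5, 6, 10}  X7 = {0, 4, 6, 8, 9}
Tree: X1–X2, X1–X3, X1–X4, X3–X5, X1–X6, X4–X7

Every vertex of G appears in some bag (union = {0, 1, 2, 3, 4, 5, 6, 7, 8, 9, 10}); every edge is covered by a bag; and for each vertex v the set of bags containing v is connected in the bag tree. The decomposition is therefore valid. The largest bag has 5 vertices, so the width is 4.

Yes; width 4.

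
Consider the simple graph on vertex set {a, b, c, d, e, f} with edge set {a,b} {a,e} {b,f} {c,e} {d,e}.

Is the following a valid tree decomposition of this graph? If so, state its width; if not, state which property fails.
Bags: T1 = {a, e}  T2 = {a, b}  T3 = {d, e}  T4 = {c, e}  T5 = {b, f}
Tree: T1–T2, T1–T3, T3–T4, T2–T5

Checking the three conditions: (i) the bags cover all of {a, b, c, d, e, f}; (ii) for each edge, some bag contains both endpoints; (iii) the bags containing any fixed vertex form a subtree. All hold, so the decomposition is valid with width 2 − 1 = 1.

Yes; width 1.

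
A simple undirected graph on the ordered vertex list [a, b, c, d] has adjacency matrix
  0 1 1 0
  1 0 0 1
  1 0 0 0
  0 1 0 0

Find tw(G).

1

A width-1 tree decomposition is:
Bags: B1 = {b, d}  B2 = {a, b}  B3 = {a, c}
Tree: B1–B2, B2–B3
The largest bag has 2 vertices, giving width 1; this decomposition certifies tw(G) ≤ 1. Any graph with an edge has treewidth ≥ 1, and G has the edge d–b. Combining the bounds, tw(G) = 1.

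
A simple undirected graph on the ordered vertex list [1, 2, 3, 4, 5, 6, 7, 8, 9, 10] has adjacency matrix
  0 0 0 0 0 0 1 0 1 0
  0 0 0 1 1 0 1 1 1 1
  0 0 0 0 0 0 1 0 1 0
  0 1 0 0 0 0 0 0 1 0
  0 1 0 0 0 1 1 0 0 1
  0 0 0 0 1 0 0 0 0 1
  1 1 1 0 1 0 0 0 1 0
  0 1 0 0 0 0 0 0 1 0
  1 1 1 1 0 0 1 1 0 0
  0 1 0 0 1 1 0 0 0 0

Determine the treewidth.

A width-2 tree decomposition is:
Bags: B1 = {5, 6, 10}  B2 = {2, 5, 10}  B3 = {2, 5, 7}  B4 = {2, 7, 9}  B5 = {3, 7, 9}  B6 = {1, 7, 9}  B7 = {2, 4, 9}  B8 = {2, 8, 9}
Tree: B1–B2, B2–B3, B3–B4, B4–B5, B4–B6, B4–B7, B7–B8
Every bag has size at most 3, so the width is 3 − 1 = 2 and tw(G) ≤ 2. For the lower bound, the 3 vertices {1, 7, 9} are pairwise adjacent, and any tree decomposition puts a clique entirely inside one bag — forcing width ≥ 2. Therefore the treewidth is 2.

2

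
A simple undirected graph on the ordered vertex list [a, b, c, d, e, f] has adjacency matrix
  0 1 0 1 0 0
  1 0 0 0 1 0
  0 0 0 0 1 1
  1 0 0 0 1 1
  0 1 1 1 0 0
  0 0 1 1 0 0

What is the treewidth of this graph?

2

A width-2 tree decomposition is:
Bags: B1 = {a, b, e}  B2 = {a, d, e}  B3 = {c, d, e}  B4 = {c, d, f}
Tree: B1–B2, B2–B3, B3–B4
The largest bag has 3 vertices, giving width 2; this decomposition certifies tw(G) ≤ 2. The edges b–a–d–e–b form a cycle, so G is not a tree and its treewidth is at least 2. The upper and lower bounds meet at 2, so that is the treewidth.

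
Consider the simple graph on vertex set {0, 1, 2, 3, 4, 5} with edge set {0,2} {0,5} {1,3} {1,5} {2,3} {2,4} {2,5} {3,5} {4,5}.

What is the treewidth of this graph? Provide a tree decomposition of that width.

Each bag holds 3 vertices, so the decomposition has width 2, which upper-bounds the treewidth. For the lower bound, the 3 vertices {1, 3, 5} are pairwise adjacent, and any tree decomposition puts a clique entirely inside one bag — forcing width ≥ 2. Hence tw(G) = 2 exactly.

Treewidth 2.
One optimal decomposition is:
Bags: B1 = {2, 4, 5}  B2 = {0, 2, 5}  B3 = {2, 3, 5}  B4 = {1, 3, 5}
Tree: B1–B2, B2–B3, B3–B4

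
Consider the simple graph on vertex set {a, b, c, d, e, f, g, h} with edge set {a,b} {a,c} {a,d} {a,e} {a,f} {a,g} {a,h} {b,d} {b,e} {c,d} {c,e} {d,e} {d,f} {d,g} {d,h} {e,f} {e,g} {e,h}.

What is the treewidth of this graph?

3

A width-3 tree decomposition is:
Bags: B1 = {a, d, e, f}  B2 = {a, d, e, h}  B3 = {a, b, d, e}  B4 = {a, c, d, e}  B5 = {a, d, e, g}
Tree: B1–B2, B1–B3, B3–B4, B3–B5
Every bag has size at most 4, so the width is 4 − 1 = 3 and tw(G) ≤ 3. Conversely, {a, d, e, f} is a clique of size 4, and the vertices of any clique must share a bag in every tree decomposition; so some bag has ≥ 4 vertices and tw(G) ≥ 3. The upper and lower bounds meet at 3, so that is the treewidth.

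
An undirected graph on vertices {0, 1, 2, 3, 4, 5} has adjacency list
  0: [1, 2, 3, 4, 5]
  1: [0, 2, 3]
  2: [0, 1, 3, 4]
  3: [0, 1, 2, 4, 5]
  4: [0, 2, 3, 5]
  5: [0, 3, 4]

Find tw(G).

A width-3 tree decomposition is:
Bags: B1 = {0, 2, 3, 4}  B2 = {0, 3, 4, 5}  B3 = {0, 1, 2, 3}
Tree: B1–B2, B1–B3
Each bag holds 4 vertices, so the decomposition has width 3, which upper-bounds the treewidth. Conversely, {0, 1, 2, 3} is a clique of size 4, and the vertices of any clique must share a bag in every tree decomposition; so some bag has ≥ 4 vertices and tw(G) ≥ 3. Combining the bounds, tw(G) = 3.

3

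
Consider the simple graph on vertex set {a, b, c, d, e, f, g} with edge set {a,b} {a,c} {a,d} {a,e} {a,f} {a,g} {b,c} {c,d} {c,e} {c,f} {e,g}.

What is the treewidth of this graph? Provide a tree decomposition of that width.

Each bag holds 3 vertices, so the decomposition has width 2, which upper-bounds the treewidth. For the lower bound, the 3 vertices {a, e, g} are pairwise adjacent, and any tree decomposition puts a clique entirely inside one bag — forcing width ≥ 2. Hence tw(G) = 2 exactly.

Treewidth 2.
One optimal decomposition is:
Bags: B1 = {a, b, c}  B2 = {a, c, d}  B3 = {a, c, e}  B4 = {a, c, f}  B5 = {a, e, g}
Tree: B1–B2, B1–B3, B2–B4, B3–B5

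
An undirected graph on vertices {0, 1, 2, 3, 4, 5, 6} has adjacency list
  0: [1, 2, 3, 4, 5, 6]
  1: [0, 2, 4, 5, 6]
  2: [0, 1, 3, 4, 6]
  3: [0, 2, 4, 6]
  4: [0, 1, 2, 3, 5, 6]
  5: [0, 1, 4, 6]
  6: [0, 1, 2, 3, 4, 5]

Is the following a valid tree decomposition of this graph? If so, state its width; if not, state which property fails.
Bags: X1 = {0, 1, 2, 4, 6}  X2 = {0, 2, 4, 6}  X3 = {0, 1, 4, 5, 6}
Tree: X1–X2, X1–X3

A tree decomposition must satisfy three properties: every vertex lies in some bag; for every edge, both endpoints lie together in some bag; and for every vertex, the bags containing it form a connected subtree. Here vertex 3 appears in no bag, so the decomposition is invalid.

No — vertex 3 appears in no bag.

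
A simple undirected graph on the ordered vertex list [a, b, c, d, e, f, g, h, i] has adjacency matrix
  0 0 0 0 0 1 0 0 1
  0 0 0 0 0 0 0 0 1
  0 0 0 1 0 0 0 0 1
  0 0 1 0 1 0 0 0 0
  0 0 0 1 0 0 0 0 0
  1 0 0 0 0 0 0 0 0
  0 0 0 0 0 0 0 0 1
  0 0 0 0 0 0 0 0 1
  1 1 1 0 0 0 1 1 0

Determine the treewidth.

A width-1 tree decomposition is:
Bags: B1 = {c, i}  B2 = {a, i}  B3 = {b, i}  B4 = {h, i}  B5 = {c, d}  B6 = {g, i}  B7 = {a, f}  B8 = {d, e}
Tree: B1–B2, B2–B3, B3–B4, B1–B5, B1–B6, B2–B7, B5–B8
Each bag holds 2 vertices, so the decomposition has width 1, which upper-bounds the treewidth. G has an edge, so its treewidth is at least 1. The upper and lower bounds meet at 1, so that is the treewidth.

1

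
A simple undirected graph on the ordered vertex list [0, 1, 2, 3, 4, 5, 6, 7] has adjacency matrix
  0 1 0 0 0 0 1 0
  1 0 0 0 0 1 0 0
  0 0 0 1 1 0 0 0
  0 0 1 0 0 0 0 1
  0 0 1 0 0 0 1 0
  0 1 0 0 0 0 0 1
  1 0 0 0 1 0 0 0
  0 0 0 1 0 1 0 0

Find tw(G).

2

A width-2 tree decomposition is:
Bags: B1 = {2, 3, 7}  B2 = {2, 4, 7}  B3 = {4, 6, 7}  B4 = {0, 6, 7}  B5 = {0, 1, 7}  B6 = {1, 5, 7}
Tree: B1–B2, B2–B3, B3–B4, B4–B5, B5–B6
Each bag holds 3 vertices, so the decomposition has width 2, which upper-bounds the treewidth. The edges 7–3–2–4–6–0–1–5–7 form a cycle, so G is not a tree and its treewidth is at least 2. Combining the bounds, tw(G) = 2.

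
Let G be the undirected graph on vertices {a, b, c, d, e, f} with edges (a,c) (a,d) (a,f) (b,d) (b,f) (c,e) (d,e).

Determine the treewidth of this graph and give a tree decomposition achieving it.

Each bag holds 3 vertices, so the decomposition has width 2, which upper-bounds the treewidth. For the lower bound, G contains the cycle e–c–a–d–e, so G is not a forest; only forests have treewidth ≤ 1, hence tw(G) ≥ 2. The upper and lower bounds meet at 2, so that is the treewidth.

Treewidth 2.
Bags: B1 = {c, d, e}  B2 = {a, c, d}  B3 = {a, b, d}  B4 = {a, b, f}
Tree: B1–B2, B2–B3, B3–B4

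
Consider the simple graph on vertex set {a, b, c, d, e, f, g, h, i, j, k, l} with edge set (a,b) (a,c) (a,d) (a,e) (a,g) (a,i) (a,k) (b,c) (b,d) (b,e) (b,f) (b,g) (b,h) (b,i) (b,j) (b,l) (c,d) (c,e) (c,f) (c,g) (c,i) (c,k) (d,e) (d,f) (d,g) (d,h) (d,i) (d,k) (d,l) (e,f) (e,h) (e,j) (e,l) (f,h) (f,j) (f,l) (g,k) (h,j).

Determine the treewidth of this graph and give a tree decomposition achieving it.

The largest bag has 5 vertices, giving width 4; this decomposition certifies tw(G) ≤ 4. On the other hand G contains the 5-clique {a, c, d, g, k}. A clique must lie in a single bag of any decomposition, so no decomposition can have width below 4. The upper and lower bounds meet at 4, so that is the treewidth.

Treewidth 4.
One such decomposition:
Bags: B1 = {b, c, d, e, f}  B2 = {b, d, e, f, h}  B3 = {a, b, c, d, e}  B4 = {b, d, e, f, l}  B5 = {a, b, c, d, g}  B6 = {a, c, d, g, k}  B7 = {a, b, c, d, i}  B8 = {b, e, f, h, j}
Tree: B1–B2, B1–B3, B1–B4, B3–B5, B5–B6, B3–B7, B2–B8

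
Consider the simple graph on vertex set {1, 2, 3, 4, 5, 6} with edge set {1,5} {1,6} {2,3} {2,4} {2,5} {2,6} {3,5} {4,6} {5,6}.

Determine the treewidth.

A width-2 tree decomposition is:
Bags: B1 = {2, 5, 6}  B2 = {2, 3, 5}  B3 = {1, 5, 6}  B4 = {2, 4, 6}
Tree: B1–B2, B1–B3, B1–B4
Every bag has size at most 3, so the width is 3 − 1 = 2 and tw(G) ≤ 2. On the other hand G contains the 3-clique {1, 5, 6}. A clique must lie in a single bag of any decomposition, so no decomposition can have width below 2. Therefore the treewidth is 2.

2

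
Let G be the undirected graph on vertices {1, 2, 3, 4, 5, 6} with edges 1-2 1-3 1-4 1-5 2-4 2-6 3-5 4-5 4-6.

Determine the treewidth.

2

A width-2 tree decomposition is:
Bags: B1 = {1, 4, 5}  B2 = {1, 2, 4}  B3 = {2, 4, 6}  B4 = {1, 3, 5}
Tree: B1–B2, B2–B3, B1–B4
Each bag holds 3 vertices, so the decomposition has width 2, which upper-bounds the treewidth. On the other hand G contains the 3-clique {1, 3, 5}. A clique must lie in a single bag of any decomposition, so no decomposition can have width below 2. The upper and lower bounds meet at 2, so that is the treewidth.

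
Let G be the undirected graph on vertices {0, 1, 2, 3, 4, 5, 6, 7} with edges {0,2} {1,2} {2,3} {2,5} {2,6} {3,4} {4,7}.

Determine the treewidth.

A width-1 tree decomposition is:
Bags: B1 = {2, 3}  B2 = {3, 4}  B3 = {0, 2}  B4 = {4, 7}  B5 = {2, 6}  B6 = {2, 5}  B7 = {1, 2}
Tree: B1–B2, B1–B3, B2–B4, B3–B5, B3–B6, B3–B7
Every bag has size at most 2, so the width is 2 − 1 = 1 and tw(G) ≤ 1. Since G has at least one edge (e.g. 3–2), it is not an edgeless graph, so tw(G) ≥ 1. The upper and lower bounds meet at 1, so that is the treewidth.

1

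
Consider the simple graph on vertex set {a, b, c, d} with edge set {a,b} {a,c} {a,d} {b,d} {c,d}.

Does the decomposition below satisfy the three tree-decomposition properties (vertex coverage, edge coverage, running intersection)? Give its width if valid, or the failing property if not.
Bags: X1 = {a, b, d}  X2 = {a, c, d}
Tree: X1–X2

Checking the three conditions: (i) the bags cover all of {a, b, c, d}; (ii) for each edge, some bag contains both endpoints; (iii) the bags containing any fixed vertex form a subtree. All hold, so the decomposition is valid with width 3 − 1 = 2.

Yes; width 2.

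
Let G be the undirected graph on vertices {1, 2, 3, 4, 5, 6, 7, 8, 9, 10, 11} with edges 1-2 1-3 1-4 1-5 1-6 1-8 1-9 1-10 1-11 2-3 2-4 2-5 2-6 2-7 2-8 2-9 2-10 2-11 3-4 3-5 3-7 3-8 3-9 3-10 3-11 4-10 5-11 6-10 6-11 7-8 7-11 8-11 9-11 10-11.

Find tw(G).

A width-4 tree decomposition is:
Bags: B1 = {1, 2, 3, 10, 11}  B2 = {1, 2, 3, 4, 10}  B3 = {1, 2, 3, 5, 11}  B4 = {1, 2, 3, 8, 11}  B5 = {1, 2, 6, 10, 11}  B6 = {2, 3, 7, 8, 11}  B7 = {1, 2, 3, 9, 11}
Tree: B1–B2, B1–B3, B1–B4, B1–B5, B4–B6, B4–B7
The largest bag has 5 vertices, giving width 4; this decomposition certifies tw(G) ≤ 4. For the lower bound, the 5 vertices {1, 2, 3, 8, 11} are pairwise adjacent, and any tree decomposition puts a clique entirely inside one bag — forcing width ≥ 4. Therefore the treewidth is 4.

4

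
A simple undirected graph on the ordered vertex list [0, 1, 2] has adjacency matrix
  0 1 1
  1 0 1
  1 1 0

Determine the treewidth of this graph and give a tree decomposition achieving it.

With just one bag of size 3, the width is 3 − 1 = 2, so tw(G) ≤ 2. On the other hand G contains the 3-clique {0, 1, 2}. A clique must lie in a single bag of any decomposition, so no decomposition can have width below 2. Hence tw(G) = 2 exactly.

Treewidth 2.
One optimal decomposition is:
Bags: B1 = {0, 1, 2}
Tree: (single bag)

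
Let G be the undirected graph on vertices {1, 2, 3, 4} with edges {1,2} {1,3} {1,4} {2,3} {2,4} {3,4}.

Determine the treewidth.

3

A width-3 tree decomposition is:
Bags: B1 = {1, 2, 3, 4}
Tree: (single bag)
With just one bag of size 4, the width is 4 − 1 = 3, so tw(G) ≤ 3. On the other hand G contains the 4-clique {1, 2, 3, 4}. A clique must lie in a single bag of any decomposition, so no decomposition can have width below 3. The upper and lower bounds meet at 3, so that is the treewidth.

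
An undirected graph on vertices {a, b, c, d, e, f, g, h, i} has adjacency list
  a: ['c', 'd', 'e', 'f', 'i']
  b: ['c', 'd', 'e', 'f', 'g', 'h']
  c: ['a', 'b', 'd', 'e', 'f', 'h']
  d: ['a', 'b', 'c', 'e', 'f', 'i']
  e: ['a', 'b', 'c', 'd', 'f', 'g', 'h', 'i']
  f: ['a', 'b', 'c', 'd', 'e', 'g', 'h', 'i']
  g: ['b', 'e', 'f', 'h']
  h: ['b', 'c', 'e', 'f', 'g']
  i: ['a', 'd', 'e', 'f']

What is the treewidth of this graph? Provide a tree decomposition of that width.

The largest bag has 5 vertices, giving width 4; this decomposition certifies tw(G) ≤ 4. Conversely, {a, c, d, e, f} is a clique of size 5, and the vertices of any clique must share a bag in every tree decomposition; so some bag has ≥ 5 vertices and tw(G) ≥ 4. Hence tw(G) = 4 exactly.

Treewidth 4.
One such decomposition:
Bags: B1 = {b, e, f, g, h}  B2 = {b, c, e, f, h}  B3 = {b, c, d, e, f}  B4 = {a, c, d, e, f}  B5 = {a, d, e, f, i}
Tree: B1–B2, B2–B3, B3–B4, B4–B5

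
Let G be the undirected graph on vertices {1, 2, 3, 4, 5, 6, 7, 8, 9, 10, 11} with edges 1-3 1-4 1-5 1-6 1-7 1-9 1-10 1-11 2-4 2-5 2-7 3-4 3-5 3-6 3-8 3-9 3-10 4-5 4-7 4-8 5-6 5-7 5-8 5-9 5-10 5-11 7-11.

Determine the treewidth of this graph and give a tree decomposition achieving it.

Every bag has size at most 4, so the width is 4 − 1 = 3 and tw(G) ≤ 3. On the other hand G contains the 4-clique {3, 4, 5, 8}. A clique must lie in a single bag of any decomposition, so no decomposition can have width below 3. The upper and lower bounds meet at 3, so that is the treewidth.

Treewidth 3.
One optimal decomposition is:
Bags: B1 = {1, 3, 5, 9}  B2 = {1, 3, 4, 5}  B3 = {3, 4, 5, 8}  B4 = {1, 3, 5, 6}  B5 = {1, 4, 5, 7}  B6 = {1, 5, 7, 11}  B7 = {1, 3, 5, 10}  B8 = {2, 4, 5, 7}
Tree: B1–B2, B2–B3, B1–B4, B2–B5, B5–B6, B2–B7, B5–B8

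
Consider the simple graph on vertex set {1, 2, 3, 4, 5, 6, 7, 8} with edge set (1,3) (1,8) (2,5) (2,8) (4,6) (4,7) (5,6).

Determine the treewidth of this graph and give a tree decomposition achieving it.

Treewidth 1.
Bags: B1 = {4, 7}  B2 = {4, 6}  B3 = {5, 6}  B4 = {2, 5}  B5 = {2, 8}  B6 = {1, 8}  B7 = {1, 3}
Tree: B1–B2, B2–B3, B3–B4, B4–B5, B5–B6, B6–B7

Each bag holds 2 vertices, so the decomposition has width 1, which upper-bounds the treewidth. Since G has at least one edge (e.g. 7–4), it is not an edgeless graph, so tw(G) ≥ 1. Hence tw(G) = 1 exactly.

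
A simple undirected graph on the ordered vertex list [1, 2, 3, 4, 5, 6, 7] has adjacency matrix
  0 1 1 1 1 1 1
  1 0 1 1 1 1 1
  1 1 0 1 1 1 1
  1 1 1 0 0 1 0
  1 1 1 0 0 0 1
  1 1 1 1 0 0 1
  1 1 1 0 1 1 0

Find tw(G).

4

A width-4 tree decomposition is:
Bags: B1 = {1, 2, 3, 6, 7}  B2 = {1, 2, 3, 4, 6}  B3 = {1, 2, 3, 5, 7}
Tree: B1–B2, B1–B3
Every bag has size at most 5, so the width is 5 − 1 = 4 and tw(G) ≤ 4. For the lower bound, the 5 vertices {1, 2, 3, 5, 7} are pairwise adjacent, and any tree decomposition puts a clique entirely inside one bag — forcing width ≥ 4. Therefore the treewidth is 4.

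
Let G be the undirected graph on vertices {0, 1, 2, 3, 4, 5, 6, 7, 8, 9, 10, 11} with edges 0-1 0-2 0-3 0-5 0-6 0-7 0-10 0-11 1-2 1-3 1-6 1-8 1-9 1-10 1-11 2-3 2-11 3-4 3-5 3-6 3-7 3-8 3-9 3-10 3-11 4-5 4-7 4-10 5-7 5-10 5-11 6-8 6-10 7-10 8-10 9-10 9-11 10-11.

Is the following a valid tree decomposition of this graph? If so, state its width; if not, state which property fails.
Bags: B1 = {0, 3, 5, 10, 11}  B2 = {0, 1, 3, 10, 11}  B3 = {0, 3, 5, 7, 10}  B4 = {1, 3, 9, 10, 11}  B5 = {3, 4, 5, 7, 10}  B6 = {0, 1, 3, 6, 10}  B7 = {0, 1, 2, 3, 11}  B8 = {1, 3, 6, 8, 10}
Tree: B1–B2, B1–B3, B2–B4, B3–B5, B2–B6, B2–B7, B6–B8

Vertex coverage: the bags together contain {0, 1, 2, 3, 4, 5, 6, 7, 8, 9, 10, 11}, the full vertex set. Edge coverage: each edge of G has both endpoints in at least one bag. Running intersection: for every vertex, the bags containing it form a connected subtree. All three properties hold, so this is a valid tree decomposition of width max|bag| − 1 = 4, and hence tw(G) ≤ 4.

Yes; width 4.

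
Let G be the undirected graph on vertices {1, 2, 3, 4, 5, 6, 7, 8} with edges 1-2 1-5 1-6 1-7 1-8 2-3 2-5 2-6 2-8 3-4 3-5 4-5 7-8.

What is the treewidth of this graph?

2

A width-2 tree decomposition is:
Bags: B1 = {1, 2, 8}  B2 = {1, 7, 8}  B3 = {1, 2, 6}  B4 = {1, 2, 5}  B5 = {2, 3, 5}  B6 = {3, 4, 5}
Tree: B1–B2, B1–B3, B1–B4, B4–B5, B5–B6
Every bag has size at most 3, so the width is 3 − 1 = 2 and tw(G) ≤ 2. Conversely, {1, 2, 8} is a clique of size 3, and the vertices of any clique must share a bag in every tree decomposition; so some bag has ≥ 3 vertices and tw(G) ≥ 2. Combining the bounds, tw(G) = 2.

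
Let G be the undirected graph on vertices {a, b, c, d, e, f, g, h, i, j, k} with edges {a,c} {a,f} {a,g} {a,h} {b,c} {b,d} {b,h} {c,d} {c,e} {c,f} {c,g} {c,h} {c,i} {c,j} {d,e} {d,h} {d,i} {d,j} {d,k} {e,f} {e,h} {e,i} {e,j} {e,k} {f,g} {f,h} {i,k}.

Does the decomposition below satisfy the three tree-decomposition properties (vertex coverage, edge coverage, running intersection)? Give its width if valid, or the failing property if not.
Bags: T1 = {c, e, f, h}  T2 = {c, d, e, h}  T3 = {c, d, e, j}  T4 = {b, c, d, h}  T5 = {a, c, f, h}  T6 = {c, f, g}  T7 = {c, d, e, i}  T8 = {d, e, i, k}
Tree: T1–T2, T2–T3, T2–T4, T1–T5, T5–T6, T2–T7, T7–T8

A tree decomposition must satisfy three properties: every vertex lies in some bag; for every edge, both endpoints lie together in some bag; and for every vertex, the bags containing it form a connected subtree. Here edge (a,g) lies in no bag, so the decomposition is invalid.

No — edge (a,g) lies in no bag.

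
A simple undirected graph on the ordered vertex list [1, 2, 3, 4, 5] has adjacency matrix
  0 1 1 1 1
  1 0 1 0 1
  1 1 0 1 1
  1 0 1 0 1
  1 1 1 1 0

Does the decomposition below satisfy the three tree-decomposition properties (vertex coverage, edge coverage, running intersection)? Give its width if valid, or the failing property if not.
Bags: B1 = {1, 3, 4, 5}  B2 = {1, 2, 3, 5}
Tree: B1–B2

Yes; width 3.

Checking the three conditions: (i) the bags cover all of {1, 2, 3, 4, 5}; (ii) for each edge, some bag contains both endpoints; (iii) the bags containing any fixed vertex form a subtree. All hold, so the decomposition is valid with width 4 − 1 = 3.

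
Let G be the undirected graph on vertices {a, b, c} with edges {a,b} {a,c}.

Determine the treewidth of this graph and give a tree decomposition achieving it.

Treewidth 1.
One optimal decomposition is:
Bags: B1 = {a, c}  B2 = {a, b}
Tree: B1–B2

Each bag holds 2 vertices, so the decomposition has width 1, which upper-bounds the treewidth. Any graph with an edge has treewidth ≥ 1, and G has the edge a–c. The upper and lower bounds meet at 1, so that is the treewidth.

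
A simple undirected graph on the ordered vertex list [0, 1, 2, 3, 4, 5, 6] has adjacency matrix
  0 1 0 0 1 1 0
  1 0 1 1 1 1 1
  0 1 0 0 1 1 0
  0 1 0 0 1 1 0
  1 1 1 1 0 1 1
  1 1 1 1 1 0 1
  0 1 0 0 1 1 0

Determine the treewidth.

3

A width-3 tree decomposition is:
Bags: B1 = {1, 2, 4, 5}  B2 = {1, 4, 5, 6}  B3 = {1, 3, 4, 5}  B4 = {0, 1, 4, 5}
Tree: B1–B2, B1–B3, B3–B4
The largest bag has 4 vertices, giving width 3; this decomposition certifies tw(G) ≤ 3. Conversely, {0, 1, 4, 5} is a clique of size 4, and the vertices of any clique must share a bag in every tree decomposition; so some bag has ≥ 4 vertices and tw(G) ≥ 3. The upper and lower bounds meet at 3, so that is the treewidth.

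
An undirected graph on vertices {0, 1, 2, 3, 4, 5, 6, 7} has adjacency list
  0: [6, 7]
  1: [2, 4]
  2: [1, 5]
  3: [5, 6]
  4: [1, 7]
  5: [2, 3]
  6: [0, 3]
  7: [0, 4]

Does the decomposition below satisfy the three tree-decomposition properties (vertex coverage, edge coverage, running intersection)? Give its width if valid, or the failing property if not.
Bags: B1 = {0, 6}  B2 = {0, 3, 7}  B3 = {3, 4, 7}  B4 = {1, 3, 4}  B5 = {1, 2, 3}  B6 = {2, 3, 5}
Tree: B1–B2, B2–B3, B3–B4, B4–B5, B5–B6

A tree decomposition must satisfy three properties: every vertex lies in some bag; for every edge, both endpoints lie together in some bag; and for every vertex, the bags containing it form a connected subtree. Here edge (3,6) lies in no bag, so the decomposition is invalid.

No — edge (3,6) lies in no bag.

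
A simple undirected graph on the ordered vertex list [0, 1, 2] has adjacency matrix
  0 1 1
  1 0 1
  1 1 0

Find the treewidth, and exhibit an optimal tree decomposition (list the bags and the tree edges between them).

With just one bag of size 3, the width is 3 − 1 = 2, so tw(G) ≤ 2. Conversely, {0, 1, 2} is a clique of size 3, and the vertices of any clique must share a bag in every tree decomposition; so some bag has ≥ 3 vertices and tw(G) ≥ 2. Combining the bounds, tw(G) = 2.

Treewidth 2.
Bags: B1 = {0, 1, 2}
Tree: (single bag)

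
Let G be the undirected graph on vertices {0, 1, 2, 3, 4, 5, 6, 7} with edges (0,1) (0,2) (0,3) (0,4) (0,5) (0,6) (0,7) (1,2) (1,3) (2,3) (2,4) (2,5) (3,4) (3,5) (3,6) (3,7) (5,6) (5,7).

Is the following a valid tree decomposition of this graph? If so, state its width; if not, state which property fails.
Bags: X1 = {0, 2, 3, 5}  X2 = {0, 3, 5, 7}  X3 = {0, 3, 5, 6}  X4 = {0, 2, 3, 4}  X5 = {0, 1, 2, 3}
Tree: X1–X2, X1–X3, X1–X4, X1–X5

Checking the three conditions: (i) the bags cover all of {0, 1, 2, 3, 4, 5, 6, 7}; (ii) for each edge, some bag contains both endpoints; (iii) the bags containing any fixed vertex form a subtree. All hold, so the decomposition is valid with width 4 − 1 = 3.

Yes; width 3.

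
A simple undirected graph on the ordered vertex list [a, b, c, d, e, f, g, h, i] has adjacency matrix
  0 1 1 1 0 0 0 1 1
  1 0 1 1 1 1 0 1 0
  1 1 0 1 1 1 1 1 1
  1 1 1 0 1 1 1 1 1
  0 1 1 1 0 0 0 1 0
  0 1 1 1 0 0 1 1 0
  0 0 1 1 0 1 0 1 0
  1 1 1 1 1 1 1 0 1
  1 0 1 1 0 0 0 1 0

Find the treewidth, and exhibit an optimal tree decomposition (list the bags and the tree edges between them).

Every bag has size at most 5, so the width is 5 − 1 = 4 and tw(G) ≤ 4. On the other hand G contains the 5-clique {c, d, f, g, h}. A clique must lie in a single bag of any decomposition, so no decomposition can have width below 4. Combining the bounds, tw(G) = 4.

Treewidth 4.
One optimal decomposition is:
Bags: B1 = {b, c, d, f, h}  B2 = {a, b, c, d, h}  B3 = {b, c, d, e, h}  B4 = {a, c, d, h, i}  B5 = {c, d, f, g, h}
Tree: B1–B2, B1–B3, B2–B4, B1–B5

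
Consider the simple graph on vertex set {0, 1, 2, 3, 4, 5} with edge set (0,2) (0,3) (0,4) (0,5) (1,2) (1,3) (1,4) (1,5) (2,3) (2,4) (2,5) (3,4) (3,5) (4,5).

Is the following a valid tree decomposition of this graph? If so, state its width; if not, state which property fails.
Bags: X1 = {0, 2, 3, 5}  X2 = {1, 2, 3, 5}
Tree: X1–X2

A tree decomposition must satisfy three properties: every vertex lies in some bag; for every edge, both endpoints lie together in some bag; and for every vertex, the bags containing it form a connected subtree. Here vertex 4 appears in no bag, so the decomposition is invalid.

No — vertex 4 appears in no bag.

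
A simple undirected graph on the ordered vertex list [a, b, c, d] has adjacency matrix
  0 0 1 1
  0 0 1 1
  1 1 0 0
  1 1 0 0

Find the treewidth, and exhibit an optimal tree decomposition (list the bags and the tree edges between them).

The largest bag has 3 vertices, giving width 2; this decomposition certifies tw(G) ≤ 2. For the lower bound, G contains the cycle b–d–a–c–b, so G is not a forest; only forests have treewidth ≤ 1, hence tw(G) ≥ 2. The upper and lower bounds meet at 2, so that is the treewidth.

Treewidth 2.
Bags: B1 = {a, b, d}  B2 = {a, b, c}
Tree: B1–B2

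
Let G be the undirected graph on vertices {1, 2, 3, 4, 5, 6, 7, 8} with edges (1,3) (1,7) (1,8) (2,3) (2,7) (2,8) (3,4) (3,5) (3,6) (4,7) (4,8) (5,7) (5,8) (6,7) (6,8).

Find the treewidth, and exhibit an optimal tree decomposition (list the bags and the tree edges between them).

The largest bag has 4 vertices, giving width 3; this decomposition certifies tw(G) ≤ 3. For the lower bound: the 4 vertex sets {4,7}, {6,8}, {3}, {2} are disjoint, each induces a connected subgraph, and every pair is joined by at least one edge of G. Contracting each set to a single vertex therefore yields K_{4} as a minor, and since treewidth is minor-monotone, tw(G) ≥ tw(K_{4}) = 3. Hence tw(G) = 3 exactly.

Treewidth 3.
One such decomposition:
Bags: B1 = {3, 4, 7, 8}  B2 = {3, 6, 7, 8}  B3 = {2, 3, 7, 8}  B4 = {3, 5, 7, 8}  B5 = {1, 3, 7, 8}
Tree: B1–B2, B2–B3, B3–B4, B4–B5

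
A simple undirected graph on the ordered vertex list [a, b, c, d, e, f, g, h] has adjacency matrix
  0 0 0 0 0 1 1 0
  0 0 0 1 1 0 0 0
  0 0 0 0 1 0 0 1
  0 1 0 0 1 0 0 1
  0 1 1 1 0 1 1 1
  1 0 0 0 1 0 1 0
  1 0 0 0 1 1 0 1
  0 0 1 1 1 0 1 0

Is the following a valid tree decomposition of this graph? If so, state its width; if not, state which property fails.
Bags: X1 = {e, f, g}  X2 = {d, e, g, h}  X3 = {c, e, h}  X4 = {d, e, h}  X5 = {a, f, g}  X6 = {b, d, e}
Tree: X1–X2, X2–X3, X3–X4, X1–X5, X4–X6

A tree decomposition must satisfy three properties: every vertex lies in some bag; for every edge, both endpoints lie together in some bag; and for every vertex, the bags containing it form a connected subtree. Here bags containing vertex d are not connected in the tree, so the decomposition is invalid.

No — bags containing vertex d are not connected in the tree.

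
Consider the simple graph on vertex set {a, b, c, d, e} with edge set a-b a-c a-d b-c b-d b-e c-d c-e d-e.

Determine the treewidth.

3

A width-3 tree decomposition is:
Bags: B1 = {b, c, d, e}  B2 = {a, b, c, d}
Tree: B1–B2
Every bag has size at most 4, so the width is 4 − 1 = 3 and tw(G) ≤ 3. On the other hand G contains the 4-clique {b, c, d, e}. A clique must lie in a single bag of any decomposition, so no decomposition can have width below 3. Combining the bounds, tw(G) = 3.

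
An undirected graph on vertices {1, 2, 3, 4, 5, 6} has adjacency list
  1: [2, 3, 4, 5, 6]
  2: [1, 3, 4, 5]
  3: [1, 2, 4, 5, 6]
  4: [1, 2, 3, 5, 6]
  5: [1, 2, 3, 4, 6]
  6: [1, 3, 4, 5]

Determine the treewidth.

A width-4 tree decomposition is:
Bags: B1 = {1, 2, 3, 4, 5}  B2 = {1, 3, 4, 5, 6}
Tree: B1–B2
Each bag holds 5 vertices, so the decomposition has width 4, which upper-bounds the treewidth. Conversely, {1, 2, 3, 4, 5} is a clique of size 5, and the vertices of any clique must share a bag in every tree decomposition; so some bag has ≥ 5 vertices and tw(G) ≥ 4. Therefore the treewidth is 4.

4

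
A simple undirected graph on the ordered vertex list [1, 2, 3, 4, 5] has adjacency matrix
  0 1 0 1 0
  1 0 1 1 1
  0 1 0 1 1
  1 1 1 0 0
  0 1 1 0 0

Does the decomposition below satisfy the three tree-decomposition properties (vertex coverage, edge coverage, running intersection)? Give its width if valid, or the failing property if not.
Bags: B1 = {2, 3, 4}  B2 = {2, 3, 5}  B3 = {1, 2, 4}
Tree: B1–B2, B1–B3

Checking the three conditions: (i) the bags cover all of {1, 2, 3, 4, 5}; (ii) for each edge, some bag contains both endpoints; (iii) the bags containing any fixed vertex form a subtree. All hold, so the decomposition is valid with width 3 − 1 = 2.

Yes; width 2.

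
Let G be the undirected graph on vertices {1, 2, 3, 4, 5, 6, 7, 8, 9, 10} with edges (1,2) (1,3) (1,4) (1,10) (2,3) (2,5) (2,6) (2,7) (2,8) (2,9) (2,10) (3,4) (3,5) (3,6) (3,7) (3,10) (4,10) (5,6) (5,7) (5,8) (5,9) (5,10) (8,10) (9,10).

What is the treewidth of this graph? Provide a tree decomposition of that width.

Treewidth 3.
One such decomposition:
Bags: B1 = {2, 3, 5, 10}  B2 = {2, 5, 9, 10}  B3 = {2, 3, 5, 7}  B4 = {1, 2, 3, 10}  B5 = {2, 5, 8, 10}  B6 = {2, 3, 5, 6}  B7 = {1, 3, 4, 10}
Tree: B1–B2, B1–B3, B1–B4, B2–B5, B3–B6, B4–B7

Every bag has size at most 4, so the width is 4 − 1 = 3 and tw(G) ≤ 3. For the lower bound, the 4 vertices {1, 2, 3, 10} are pairwise adjacent, and any tree decomposition puts a clique entirely inside one bag — forcing width ≥ 3. Therefore the treewidth is 3.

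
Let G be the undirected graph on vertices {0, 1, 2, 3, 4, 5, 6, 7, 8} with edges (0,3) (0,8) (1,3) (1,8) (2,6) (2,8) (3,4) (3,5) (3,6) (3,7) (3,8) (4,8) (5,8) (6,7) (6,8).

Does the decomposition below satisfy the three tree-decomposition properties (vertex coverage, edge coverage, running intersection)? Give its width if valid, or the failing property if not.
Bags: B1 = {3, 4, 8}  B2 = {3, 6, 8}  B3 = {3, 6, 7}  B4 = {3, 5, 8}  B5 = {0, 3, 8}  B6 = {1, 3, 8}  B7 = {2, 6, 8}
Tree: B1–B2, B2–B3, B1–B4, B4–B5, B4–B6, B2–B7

Yes; width 2.

Checking the three conditions: (i) the bags cover all of {0, 1, 2, 3, 4, 5, 6, 7, 8}; (ii) for each edge, some bag contains both endpoints; (iii) the bags containing any fixed vertex form a subtree. All hold, so the decomposition is valid with width 3 − 1 = 2.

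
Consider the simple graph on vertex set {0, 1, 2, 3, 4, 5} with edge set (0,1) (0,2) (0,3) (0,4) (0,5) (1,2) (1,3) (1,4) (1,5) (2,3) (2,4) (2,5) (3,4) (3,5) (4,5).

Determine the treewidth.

5

A width-5 tree decomposition is:
Bags: B1 = {0, 1, 2, 3, 4, 5}
Tree: (single bag)
A single bag containing all 6 vertices is trivially a valid decomposition of width 5. For the lower bound, the 6 vertices {0, 1, 2, 3, 4, 5} are pairwise adjacent, and any tree decomposition puts a clique entirely inside one bag — forcing width ≥ 5. The upper and lower bounds meet at 5, so that is the treewidth.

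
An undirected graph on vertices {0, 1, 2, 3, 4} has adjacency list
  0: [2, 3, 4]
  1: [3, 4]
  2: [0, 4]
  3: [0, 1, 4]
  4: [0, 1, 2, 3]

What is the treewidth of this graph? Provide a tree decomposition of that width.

Each bag holds 3 vertices, so the decomposition has width 2, which upper-bounds the treewidth. For the lower bound, the 3 vertices {0, 2, 4} are pairwise adjacent, and any tree decomposition puts a clique entirely inside one bag — forcing width ≥ 2. Therefore the treewidth is 2.

Treewidth 2.
Bags: B1 = {1, 3, 4}  B2 = {0, 3, 4}  B3 = {0, 2, 4}
Tree: B1–B2, B2–B3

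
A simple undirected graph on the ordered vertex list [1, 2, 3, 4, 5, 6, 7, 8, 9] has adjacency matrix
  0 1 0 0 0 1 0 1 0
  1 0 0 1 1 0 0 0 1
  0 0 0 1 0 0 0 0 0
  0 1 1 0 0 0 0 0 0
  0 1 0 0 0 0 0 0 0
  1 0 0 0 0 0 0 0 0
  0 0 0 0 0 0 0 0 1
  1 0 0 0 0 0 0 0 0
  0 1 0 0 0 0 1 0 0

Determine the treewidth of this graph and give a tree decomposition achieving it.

The largest bag has 2 vertices, giving width 1; this decomposition certifies tw(G) ≤ 1. G has an edge, so its treewidth is at least 1. Combining the bounds, tw(G) = 1.

Treewidth 1.
Bags: B1 = {1, 2}  B2 = {2, 4}  B3 = {1, 8}  B4 = {1, 6}  B5 = {2, 9}  B6 = {3, 4}  B7 = {7, 9}  B8 = {2, 5}
Tree: B1–B2, B1–B3, B3–B4, B2–B5, B2–B6, B5–B7, B1–B8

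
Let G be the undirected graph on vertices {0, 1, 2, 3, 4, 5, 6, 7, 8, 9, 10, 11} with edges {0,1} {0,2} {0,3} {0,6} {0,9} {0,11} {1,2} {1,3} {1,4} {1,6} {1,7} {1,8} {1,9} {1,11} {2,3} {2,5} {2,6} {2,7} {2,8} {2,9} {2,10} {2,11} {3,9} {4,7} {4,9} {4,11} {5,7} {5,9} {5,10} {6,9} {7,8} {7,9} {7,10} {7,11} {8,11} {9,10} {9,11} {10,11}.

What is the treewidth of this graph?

4

A width-4 tree decomposition is:
Bags: B1 = {1, 4, 7, 9, 11}  B2 = {1, 2, 7, 9, 11}  B3 = {2, 7, 9, 10, 11}  B4 = {2, 5, 7, 9, 10}  B5 = {0, 1, 2, 9, 11}  B6 = {1, 2, 7, 8, 11}  B7 = {0, 1, 2, 6, 9}  B8 = {0, 1, 2, 3, 9}
Tree: B1–B2, B2–B3, B3–B4, B2–B5, B2–B6, B5–B7, B5–B8
Each bag holds 5 vertices, so the decomposition has width 4, which upper-bounds the treewidth. Conversely, {1, 2, 7, 8, 11} is a clique of size 5, and the vertices of any clique must share a bag in every tree decomposition; so some bag has ≥ 5 vertices and tw(G) ≥ 4. Hence tw(G) = 4 exactly.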